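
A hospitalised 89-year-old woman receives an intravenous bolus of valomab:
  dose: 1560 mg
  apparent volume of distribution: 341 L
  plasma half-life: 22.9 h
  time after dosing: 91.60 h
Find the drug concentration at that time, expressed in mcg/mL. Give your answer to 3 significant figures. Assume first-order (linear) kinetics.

0.286 mcg/mL

C₀ = Dose / Vd = 1560 / 341 = 4.575 mg/L
k = ln2 / t½ = 0.693147 / 22.9 = 0.03027 h⁻¹
t / t½ = 91.60 / 22.9 = 4 half-lives
C = C₀ × (1/2)^4 = 4.575 × 0.06250 = 0.2859 mg/L
(0.2859 mg/L = 0.2859 mcg/mL)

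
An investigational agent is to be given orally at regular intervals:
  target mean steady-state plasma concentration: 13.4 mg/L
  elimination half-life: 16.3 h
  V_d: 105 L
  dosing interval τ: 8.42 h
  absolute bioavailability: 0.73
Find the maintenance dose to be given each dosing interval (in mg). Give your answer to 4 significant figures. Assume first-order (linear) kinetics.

690.1 mg

k = ln2 / t½ = 0.693147 / 16.3 = 0.04252 h⁻¹
CL = k × Vd = 0.04252 × 105 = 4.465 L/h
At steady state, F × (Dose/τ) = Css × CL.
Dose = Css × CL × τ / F = 13.4 × 4.465 × 8.42 / 0.73 = 690.1 mg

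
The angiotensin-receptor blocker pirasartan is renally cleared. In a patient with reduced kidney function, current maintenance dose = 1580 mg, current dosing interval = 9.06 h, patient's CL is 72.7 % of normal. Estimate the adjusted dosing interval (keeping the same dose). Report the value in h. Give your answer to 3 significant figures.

To keep the same average steady-state level, dosing rate must scale with clearance.
CL ratio = 72.7 / 100 = 0.7270
New interval (same dose) = 9.06 / 0.7270 = 12.46 h

12.5 h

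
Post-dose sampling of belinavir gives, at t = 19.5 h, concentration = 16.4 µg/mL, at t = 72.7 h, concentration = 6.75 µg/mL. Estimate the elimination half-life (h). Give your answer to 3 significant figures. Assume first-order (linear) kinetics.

k = ln(C₁/C₂) / (t₂ − t₁) = ln(16.4/6.75) / (72.7 − 19.5)
  = 0.8877 / 53.20 = 0.01669 h⁻¹
t½ = ln2 / k = 0.693147 / 0.01669 = 41.53 h

41.5 h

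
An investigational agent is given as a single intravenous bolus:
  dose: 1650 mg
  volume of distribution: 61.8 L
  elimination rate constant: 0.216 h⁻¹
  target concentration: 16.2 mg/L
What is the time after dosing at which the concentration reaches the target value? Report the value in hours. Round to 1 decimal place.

2.3 h

C₀ = Dose / Vd = 1650 / 61.8 = 26.70 mg/L
t = ln(C₀ / C) / k = ln(26.70 / 16.2) / 0.2160
  = ln(1.648) / 0.2160 = 0.4996 / 0.2160 = 2.313 h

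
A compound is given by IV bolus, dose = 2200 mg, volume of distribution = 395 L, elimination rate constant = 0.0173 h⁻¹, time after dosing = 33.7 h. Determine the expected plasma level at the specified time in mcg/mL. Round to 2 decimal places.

C₀ = Dose / Vd = 2200 / 395 = 5.570 mg/L
C = C₀ · e^(−k·t) = 5.570 × e^(−0.01730 × 33.7)
  = 5.570 × 0.5582 = 3.109 mg/L
(3.109 mg/L = 3.109 mcg/mL)

3.11 mcg/mL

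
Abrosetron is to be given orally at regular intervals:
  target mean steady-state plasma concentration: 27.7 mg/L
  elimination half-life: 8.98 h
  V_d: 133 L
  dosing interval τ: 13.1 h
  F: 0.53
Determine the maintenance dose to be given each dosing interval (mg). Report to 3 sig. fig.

7030 mg

k = ln2 / t½ = 0.693147 / 8.98 = 0.07719 h⁻¹
CL = k × Vd = 0.07719 × 133 = 10.27 L/h
At steady state, F × (Dose/τ) = Css × CL.
Dose = Css × CL × τ / F = 27.7 × 10.27 × 13.1 / 0.53 = 7031 mg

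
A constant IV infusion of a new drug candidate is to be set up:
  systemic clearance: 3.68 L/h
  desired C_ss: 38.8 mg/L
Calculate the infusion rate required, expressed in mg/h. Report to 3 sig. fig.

143 mg/h

At steady state, infusion rate R₀ = Css × CL = 38.8 × 3.680 = 142.8 mg/h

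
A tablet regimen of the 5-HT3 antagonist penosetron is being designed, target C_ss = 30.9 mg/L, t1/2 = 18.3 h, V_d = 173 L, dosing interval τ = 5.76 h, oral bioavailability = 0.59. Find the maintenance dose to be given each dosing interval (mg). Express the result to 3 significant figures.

1980 mg

k = ln2 / t½ = 0.693147 / 18.3 = 0.03788 h⁻¹
CL = k × Vd = 0.03788 × 173 = 6.553 L/h
At steady state, F × (Dose/τ) = Css × CL.
Dose = Css × CL × τ / F = 30.9 × 6.553 × 5.76 / 0.59 = 1977 mg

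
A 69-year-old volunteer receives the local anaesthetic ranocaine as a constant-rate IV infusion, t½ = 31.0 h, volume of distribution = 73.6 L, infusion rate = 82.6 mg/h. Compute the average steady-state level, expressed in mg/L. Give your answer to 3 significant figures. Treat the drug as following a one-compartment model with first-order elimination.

k = ln2 / t½ = 0.693147 / 31.0 = 0.02236 h⁻¹
CL = k × Vd = 0.02236 × 73.6 = 1.646 L/h
At steady state Css = R₀ / CL = 82.6 / 1.646 = 50.18 mg/L

50.2 mg/L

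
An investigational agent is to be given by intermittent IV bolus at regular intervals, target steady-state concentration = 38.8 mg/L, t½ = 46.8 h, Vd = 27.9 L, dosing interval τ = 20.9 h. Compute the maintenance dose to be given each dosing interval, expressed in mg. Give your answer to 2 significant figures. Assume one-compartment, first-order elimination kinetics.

340 mg

k = ln2 / t½ = 0.693147 / 46.8 = 0.01481 h⁻¹
CL = k × Vd = 0.01481 × 27.9 = 0.4132 L/h
At steady state, Dose/τ = Css × CL.
Dose = Css × CL × τ = 38.8 × 0.4132 × 20.9 = 335.1 mg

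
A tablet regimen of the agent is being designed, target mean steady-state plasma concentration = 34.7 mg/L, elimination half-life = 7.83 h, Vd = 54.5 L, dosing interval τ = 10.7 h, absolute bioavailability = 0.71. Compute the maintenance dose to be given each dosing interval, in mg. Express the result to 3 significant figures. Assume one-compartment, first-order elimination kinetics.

2520 mg

k = ln2 / t½ = 0.693147 / 7.83 = 0.08852 h⁻¹
CL = k × Vd = 0.08852 × 54.5 = 4.824 L/h
At steady state, F × (Dose/τ) = Css × CL.
Dose = Css × CL × τ / F = 34.7 × 4.824 × 10.7 / 0.71 = 2523 mg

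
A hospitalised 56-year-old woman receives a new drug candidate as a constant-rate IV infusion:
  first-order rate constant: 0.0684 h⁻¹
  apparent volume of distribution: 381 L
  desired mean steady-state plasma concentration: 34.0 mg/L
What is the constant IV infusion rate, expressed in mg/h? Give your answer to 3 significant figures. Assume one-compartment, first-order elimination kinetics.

886 mg/h

CL = k × Vd = 0.06840 × 381 = 26.06 L/h
At steady state, infusion rate R₀ = Css × CL = 34.0 × 26.06 = 886.0 mg/h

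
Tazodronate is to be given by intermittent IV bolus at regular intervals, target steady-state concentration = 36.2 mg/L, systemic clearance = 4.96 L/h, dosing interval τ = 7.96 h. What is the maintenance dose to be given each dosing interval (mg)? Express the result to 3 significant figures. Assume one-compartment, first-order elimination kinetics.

1430 mg

At steady state, Dose/τ = Css × CL.
Dose = Css × CL × τ = 36.2 × 4.960 × 7.96 = 1429 mg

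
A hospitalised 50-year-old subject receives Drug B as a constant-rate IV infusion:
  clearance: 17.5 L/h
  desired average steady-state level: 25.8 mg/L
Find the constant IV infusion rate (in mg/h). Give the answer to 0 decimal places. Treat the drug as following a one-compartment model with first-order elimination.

At steady state, infusion rate R₀ = Css × CL = 25.8 × 17.50 = 451.5 mg/h

452 mg/h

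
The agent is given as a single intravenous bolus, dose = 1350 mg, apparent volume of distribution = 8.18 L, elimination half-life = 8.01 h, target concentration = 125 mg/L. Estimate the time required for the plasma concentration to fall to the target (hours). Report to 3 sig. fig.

C₀ = Dose / Vd = 1350 / 8.18 = 165.0 mg/L
k = ln2 / t½ = 0.693147 / 8.01 = 0.08654 h⁻¹
t = ln(C₀ / C) / k = ln(165.0 / 125) / 0.08654
  = ln(1.320) / 0.08654 = 0.2776 / 0.08654 = 3.208 h

3.21 h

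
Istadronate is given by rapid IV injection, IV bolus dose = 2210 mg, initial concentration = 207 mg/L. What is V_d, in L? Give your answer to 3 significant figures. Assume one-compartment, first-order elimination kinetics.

10.7 L

Vd = Dose / C₀ = 2210 / 207 = 10.68 L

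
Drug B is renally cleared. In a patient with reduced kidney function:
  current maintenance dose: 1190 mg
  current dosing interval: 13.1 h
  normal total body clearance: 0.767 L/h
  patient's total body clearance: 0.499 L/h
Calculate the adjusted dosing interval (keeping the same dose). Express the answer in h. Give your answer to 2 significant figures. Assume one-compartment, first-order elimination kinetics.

20 h

To keep the same average steady-state level, dosing rate must scale with clearance.
CL ratio = 0.499 / 0.767 = 0.6506
New interval (same dose) = 13.1 / 0.6506 = 20.14 h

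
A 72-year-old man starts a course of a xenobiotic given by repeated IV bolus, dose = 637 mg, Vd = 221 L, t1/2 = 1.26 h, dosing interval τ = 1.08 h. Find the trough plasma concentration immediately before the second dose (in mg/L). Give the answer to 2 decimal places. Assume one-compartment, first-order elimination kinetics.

C₀ per dose = Dose / Vd = 637 / 221 = 2.882 mg/L
k = ln2 / t½ = 0.693147 / 1.26 = 0.5501 h⁻¹
Fraction remaining after one interval: r = e^(−kτ) = e^(−0.5501 × 1.08) = 0.5521
Before dose 2, 1 dose has been given (aged 1τ).
C_trough = C₀ × r = 2.882 × 0.5521 = 1.591 mg/L

1.59 mg/L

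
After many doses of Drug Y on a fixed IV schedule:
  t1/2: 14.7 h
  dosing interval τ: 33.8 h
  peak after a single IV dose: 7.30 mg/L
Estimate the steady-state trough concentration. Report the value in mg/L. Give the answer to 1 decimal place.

k = ln2 / t½ = 0.693147 / 14.7 = 0.04715 h⁻¹
e^(−kτ) = e^(−0.04715 × 33.8) = 0.2032
Accumulation ratio R = 1 / (1 − e^(−kτ)) = 1 / (1 − 0.2032) = 1.255
Steady-state trough = C₀ × R × e^(−kτ) = 7.30 × 1.255 × 0.2032 = 1.862 mg/L

1.9 mg/L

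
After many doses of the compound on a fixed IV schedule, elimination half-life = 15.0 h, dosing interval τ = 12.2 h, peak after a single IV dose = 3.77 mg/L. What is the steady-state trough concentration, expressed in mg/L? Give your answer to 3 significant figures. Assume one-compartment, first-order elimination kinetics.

k = ln2 / t½ = 0.693147 / 15.0 = 0.04621 h⁻¹
e^(−kτ) = e^(−0.04621 × 12.2) = 0.5691
Accumulation ratio R = 1 / (1 − e^(−kτ)) = 1 / (1 − 0.5691) = 2.321
Steady-state trough = C₀ × R × e^(−kτ) = 3.77 × 2.321 × 0.5691 = 4.980 mg/L

4.98 mg/L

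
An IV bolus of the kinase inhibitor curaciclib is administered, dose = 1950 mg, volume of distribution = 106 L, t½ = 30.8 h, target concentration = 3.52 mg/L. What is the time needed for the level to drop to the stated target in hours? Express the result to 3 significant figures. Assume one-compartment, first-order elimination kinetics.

73.5 h

C₀ = Dose / Vd = 1950 / 106 = 18.40 mg/L
k = ln2 / t½ = 0.693147 / 30.8 = 0.02250 h⁻¹
t = ln(C₀ / C) / k = ln(18.40 / 3.52) / 0.02250
  = ln(5.227) / 0.02250 = 1.654 / 0.02250 = 73.51 h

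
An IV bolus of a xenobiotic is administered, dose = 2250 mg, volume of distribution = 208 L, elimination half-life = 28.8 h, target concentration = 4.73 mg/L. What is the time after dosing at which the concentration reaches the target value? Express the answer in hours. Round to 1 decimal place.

C₀ = Dose / Vd = 2250 / 208 = 10.82 mg/L
k = ln2 / t½ = 0.693147 / 28.8 = 0.02407 h⁻¹
t = ln(C₀ / C) / k = ln(10.82 / 4.73) / 0.02407
  = ln(2.288) / 0.02407 = 0.8277 / 0.02407 = 34.39 h

34.4 h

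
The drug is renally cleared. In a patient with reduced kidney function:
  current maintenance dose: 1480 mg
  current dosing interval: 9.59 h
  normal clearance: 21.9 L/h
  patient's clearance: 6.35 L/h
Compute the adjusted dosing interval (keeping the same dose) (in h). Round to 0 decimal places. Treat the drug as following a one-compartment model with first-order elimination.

33 h

To keep the same average steady-state level, dosing rate must scale with clearance.
CL ratio = 6.35 / 21.9 = 0.2900
New interval (same dose) = 9.59 / 0.2900 = 33.07 h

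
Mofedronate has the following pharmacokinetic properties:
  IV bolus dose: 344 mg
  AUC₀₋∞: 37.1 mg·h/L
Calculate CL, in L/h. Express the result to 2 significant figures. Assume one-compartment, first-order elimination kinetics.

CL = Dose / AUC = 344 / 37.1 = 9.272 L/h

9.3 L/h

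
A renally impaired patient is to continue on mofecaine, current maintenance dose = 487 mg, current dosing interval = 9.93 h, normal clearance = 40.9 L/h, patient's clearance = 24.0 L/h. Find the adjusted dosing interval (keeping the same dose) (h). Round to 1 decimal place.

16.9 h

To keep the same average steady-state level, dosing rate must scale with clearance.
CL ratio = 24.0 / 40.9 = 0.5868
New interval (same dose) = 9.93 / 0.5868 = 16.92 h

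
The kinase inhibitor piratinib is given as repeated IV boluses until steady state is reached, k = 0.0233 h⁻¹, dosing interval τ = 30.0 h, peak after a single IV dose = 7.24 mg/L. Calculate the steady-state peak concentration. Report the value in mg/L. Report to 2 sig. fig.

e^(−kτ) = e^(−0.02330 × 30.0) = 0.4971
Accumulation ratio R = 1 / (1 − e^(−kτ)) = 1 / (1 − 0.4971) = 1.988
Steady-state peak = C₀ × R = 7.24 × 1.988 = 14.39 mg/L

14 mg/L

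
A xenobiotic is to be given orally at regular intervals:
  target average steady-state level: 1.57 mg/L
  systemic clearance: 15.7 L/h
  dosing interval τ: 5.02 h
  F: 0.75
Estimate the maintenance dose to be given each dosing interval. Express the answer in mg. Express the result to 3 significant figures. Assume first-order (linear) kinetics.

At steady state, F × (Dose/τ) = Css × CL.
Dose = Css × CL × τ / F = 1.57 × 15.70 × 5.02 / 0.75 = 165.0 mg

165 mg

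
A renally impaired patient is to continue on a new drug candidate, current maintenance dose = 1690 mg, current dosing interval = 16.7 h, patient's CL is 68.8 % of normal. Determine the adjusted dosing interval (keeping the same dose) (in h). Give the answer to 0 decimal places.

To keep the same average steady-state level, dosing rate must scale with clearance.
CL ratio = 68.8 / 100 = 0.6880
New interval (same dose) = 16.7 / 0.6880 = 24.27 h

24 h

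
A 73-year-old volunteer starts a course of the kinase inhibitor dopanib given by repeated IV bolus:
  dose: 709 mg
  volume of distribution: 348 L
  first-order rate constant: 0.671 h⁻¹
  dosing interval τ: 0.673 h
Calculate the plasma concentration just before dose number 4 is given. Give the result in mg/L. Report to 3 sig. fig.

2.65 mg/L

C₀ per dose = Dose / Vd = 709 / 348 = 2.037 mg/L
Fraction remaining after one interval: r = e^(−kτ) = e^(−0.6710 × 0.673) = 0.6366
Before dose 4, 3 doses have been given (aged 1τ, 2τ, 3τ).
C_trough = C₀ × (r + r² + … + r^3) = C₀ × r(1−r^3)/(1−r)
        = 2.037 × 0.6366 × (1 − 0.2580) / (1 − 0.6366) = 2.648 mg/L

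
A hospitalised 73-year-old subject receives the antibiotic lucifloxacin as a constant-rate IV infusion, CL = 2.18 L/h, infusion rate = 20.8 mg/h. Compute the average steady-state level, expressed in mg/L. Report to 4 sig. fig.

9.541 mg/L

At steady state Css = R₀ / CL = 20.8 / 2.180 = 9.541 mg/L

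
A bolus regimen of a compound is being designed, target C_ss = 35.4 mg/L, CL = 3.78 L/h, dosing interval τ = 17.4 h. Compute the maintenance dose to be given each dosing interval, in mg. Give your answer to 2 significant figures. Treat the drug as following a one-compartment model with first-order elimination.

2300 mg

At steady state, Dose/τ = Css × CL.
Dose = Css × CL × τ = 35.4 × 3.780 × 17.4 = 2328 mg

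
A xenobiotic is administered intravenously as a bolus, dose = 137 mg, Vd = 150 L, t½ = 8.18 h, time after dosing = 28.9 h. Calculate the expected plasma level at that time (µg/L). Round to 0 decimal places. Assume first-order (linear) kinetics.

79 µg/L

C₀ = Dose / Vd = 137.0 / 150 = 0.9133 mg/L
k = ln2 / t½ = 0.693147 / 8.18 = 0.08474 h⁻¹
C = C₀ · e^(−k·t) = 0.9133 × e^(−0.08474 × 28.9)
  = 0.9133 × 0.08638 = 0.07889 mg/L
Convert: 0.07889 mg/L × 1000 = 78.89 µg/L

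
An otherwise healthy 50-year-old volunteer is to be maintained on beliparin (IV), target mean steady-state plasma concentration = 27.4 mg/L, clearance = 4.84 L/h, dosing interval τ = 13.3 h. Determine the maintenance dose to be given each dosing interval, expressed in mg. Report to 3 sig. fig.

1760 mg

At steady state, Dose/τ = Css × CL.
Dose = Css × CL × τ = 27.4 × 4.840 × 13.3 = 1764 mg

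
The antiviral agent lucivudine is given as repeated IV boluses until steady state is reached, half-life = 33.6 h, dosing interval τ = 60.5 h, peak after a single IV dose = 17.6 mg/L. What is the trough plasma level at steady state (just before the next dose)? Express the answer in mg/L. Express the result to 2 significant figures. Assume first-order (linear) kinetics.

k = ln2 / t½ = 0.693147 / 33.6 = 0.02063 h⁻¹
e^(−kτ) = e^(−0.02063 × 60.5) = 0.2870
Accumulation ratio R = 1 / (1 − e^(−kτ)) = 1 / (1 − 0.2870) = 1.403
Steady-state trough = C₀ × R × e^(−kτ) = 17.6 × 1.403 × 0.2870 = 7.087 mg/L

7.1 mg/L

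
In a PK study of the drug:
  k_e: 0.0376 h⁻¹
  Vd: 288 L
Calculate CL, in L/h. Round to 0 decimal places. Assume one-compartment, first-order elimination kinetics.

CL = k × Vd = 0.0376 × 288 = 10.83 L/h

11 L/h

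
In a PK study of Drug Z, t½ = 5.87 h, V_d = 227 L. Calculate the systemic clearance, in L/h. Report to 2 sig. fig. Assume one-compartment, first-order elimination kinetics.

27 L/h

k = ln2 / t½ = 0.693147 / 5.87 = 0.1181 h⁻¹
CL = k × Vd = 0.1181 × 227 = 26.81 L/h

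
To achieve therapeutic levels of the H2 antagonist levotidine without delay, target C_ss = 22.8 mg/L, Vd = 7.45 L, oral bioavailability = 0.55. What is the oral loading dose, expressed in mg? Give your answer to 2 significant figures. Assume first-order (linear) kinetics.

LD = Css × Vd / F = 22.8 × 7.45 / 0.55 = 308.8 mg

310 mg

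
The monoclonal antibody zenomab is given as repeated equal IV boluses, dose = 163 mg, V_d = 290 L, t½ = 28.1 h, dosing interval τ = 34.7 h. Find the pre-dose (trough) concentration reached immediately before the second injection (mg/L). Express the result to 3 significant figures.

C₀ per dose = Dose / Vd = 163 / 290 = 0.5621 mg/L
k = ln2 / t½ = 0.693147 / 28.1 = 0.02467 h⁻¹
Fraction remaining after one interval: r = e^(−kτ) = e^(−0.02467 × 34.7) = 0.4248
Before dose 2, 1 dose has been given (aged 1τ).
C_trough = C₀ × r = 0.5621 × 0.4248 = 0.2388 mg/L

0.239 mg/L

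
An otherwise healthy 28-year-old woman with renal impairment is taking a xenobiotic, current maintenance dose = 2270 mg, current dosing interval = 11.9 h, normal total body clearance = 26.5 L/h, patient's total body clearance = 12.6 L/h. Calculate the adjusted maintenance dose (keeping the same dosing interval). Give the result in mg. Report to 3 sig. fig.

1080 mg

To keep the same average steady-state level, dosing rate must scale with clearance.
CL ratio = 12.6 / 26.5 = 0.4755
New dose (same interval) = 2270 × 0.4755 = 1079 mg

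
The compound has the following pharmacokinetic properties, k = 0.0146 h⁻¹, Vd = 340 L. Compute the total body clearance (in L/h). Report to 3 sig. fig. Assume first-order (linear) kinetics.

CL = k × Vd = 0.0146 × 340 = 4.964 L/h

4.96 L/h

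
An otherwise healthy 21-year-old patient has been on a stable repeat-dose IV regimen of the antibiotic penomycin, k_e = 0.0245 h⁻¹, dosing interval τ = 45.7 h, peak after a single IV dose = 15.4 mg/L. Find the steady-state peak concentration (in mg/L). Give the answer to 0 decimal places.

e^(−kτ) = e^(−0.02450 × 45.7) = 0.3264
Accumulation ratio R = 1 / (1 − e^(−kτ)) = 1 / (1 − 0.3264) = 1.485
Steady-state peak = C₀ × R = 15.4 × 1.485 = 22.87 mg/L

23 mg/L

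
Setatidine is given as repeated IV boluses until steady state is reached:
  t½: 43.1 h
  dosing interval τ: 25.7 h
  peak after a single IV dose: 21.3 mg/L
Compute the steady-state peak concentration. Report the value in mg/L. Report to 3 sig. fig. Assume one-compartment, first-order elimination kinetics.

k = ln2 / t½ = 0.693147 / 43.1 = 0.01608 h⁻¹
e^(−kτ) = e^(−0.01608 × 25.7) = 0.6615
Accumulation ratio R = 1 / (1 − e^(−kτ)) = 1 / (1 − 0.6615) = 2.954
Steady-state peak = C₀ × R = 21.3 × 2.954 = 62.92 mg/L

62.9 mg/L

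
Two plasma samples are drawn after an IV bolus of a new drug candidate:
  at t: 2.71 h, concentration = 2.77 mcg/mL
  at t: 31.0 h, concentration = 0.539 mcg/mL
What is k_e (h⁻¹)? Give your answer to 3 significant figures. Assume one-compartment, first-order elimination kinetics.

0.0579 h⁻¹

k = ln(C₁/C₂) / (t₂ − t₁) = ln(2.77/0.539) / (31.0 − 2.71)
  = 1.637 / 28.29 = 0.05786 h⁻¹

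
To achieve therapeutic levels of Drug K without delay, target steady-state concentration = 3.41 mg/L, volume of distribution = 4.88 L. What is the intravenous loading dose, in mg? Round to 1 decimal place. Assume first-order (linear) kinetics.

LD = Css × Vd = 3.41 × 4.88 = 16.64 mg

16.6 mg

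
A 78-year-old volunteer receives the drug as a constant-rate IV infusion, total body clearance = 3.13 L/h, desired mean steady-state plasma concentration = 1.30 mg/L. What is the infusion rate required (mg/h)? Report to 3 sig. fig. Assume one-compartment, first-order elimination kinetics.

At steady state, infusion rate R₀ = Css × CL = 1.30 × 3.130 = 4.069 mg/h

4.07 mg/h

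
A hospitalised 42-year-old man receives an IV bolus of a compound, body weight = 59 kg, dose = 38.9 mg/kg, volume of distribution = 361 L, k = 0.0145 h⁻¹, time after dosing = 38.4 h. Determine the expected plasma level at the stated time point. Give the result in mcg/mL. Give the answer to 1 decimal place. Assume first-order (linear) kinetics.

3.6 mcg/mL

Total dose = 38.9 × 59 = 2295 mg
C₀ = Dose / Vd = 2295 / 361 = 6.357 mg/L
C = C₀ · e^(−k·t) = 6.357 × e^(−0.01450 × 38.4)
  = 6.357 × 0.5730 = 3.643 mg/L
(3.643 mg/L = 3.643 mcg/mL)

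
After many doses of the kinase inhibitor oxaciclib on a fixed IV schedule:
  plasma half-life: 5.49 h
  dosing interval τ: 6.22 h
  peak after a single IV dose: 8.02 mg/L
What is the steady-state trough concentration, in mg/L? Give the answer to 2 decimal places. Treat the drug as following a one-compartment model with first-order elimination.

k = ln2 / t½ = 0.693147 / 5.49 = 0.1263 h⁻¹
e^(−kτ) = e^(−0.1263 × 6.22) = 0.4559
Accumulation ratio R = 1 / (1 − e^(−kτ)) = 1 / (1 − 0.4559) = 1.838
Steady-state trough = C₀ × R × e^(−kτ) = 8.02 × 1.838 × 0.4559 = 6.720 mg/L

6.72 mg/L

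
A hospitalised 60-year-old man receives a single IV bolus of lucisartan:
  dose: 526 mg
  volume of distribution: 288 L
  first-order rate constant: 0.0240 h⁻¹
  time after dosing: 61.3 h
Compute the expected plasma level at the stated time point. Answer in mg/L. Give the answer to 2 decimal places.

C₀ = Dose / Vd = 526.0 / 288 = 1.826 mg/L
C = C₀ · e^(−k·t) = 1.826 × e^(−0.02400 × 61.3)
  = 1.826 × 0.2296 = 0.4192 mg/L

0.42 mg/L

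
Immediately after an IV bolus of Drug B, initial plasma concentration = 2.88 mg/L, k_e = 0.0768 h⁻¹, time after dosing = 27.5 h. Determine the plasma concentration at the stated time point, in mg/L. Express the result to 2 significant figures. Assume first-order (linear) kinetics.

0.35 mg/L

C = C₀ · e^(−k·t) = 2.880 × e^(−0.07680 × 27.5)
  = 2.880 × 0.1210 = 0.3485 mg/L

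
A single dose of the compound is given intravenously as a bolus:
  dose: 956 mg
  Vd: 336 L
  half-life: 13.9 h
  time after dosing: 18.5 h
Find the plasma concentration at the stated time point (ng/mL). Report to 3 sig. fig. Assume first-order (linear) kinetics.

1130 ng/mL

C₀ = Dose / Vd = 956.0 / 336 = 2.845 mg/L
k = ln2 / t½ = 0.693147 / 13.9 = 0.04987 h⁻¹
C = C₀ · e^(−k·t) = 2.845 × e^(−0.04987 × 18.5)
  = 2.845 × 0.3975 = 1.131 mg/L
Convert: 1.131 mg/L × 1000 = 1131 ng/mL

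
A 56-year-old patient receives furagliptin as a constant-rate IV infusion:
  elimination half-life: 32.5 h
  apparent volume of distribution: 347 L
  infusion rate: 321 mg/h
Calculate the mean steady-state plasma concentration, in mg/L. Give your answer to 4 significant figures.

k = ln2 / t½ = 0.693147 / 32.5 = 0.02133 h⁻¹
CL = k × Vd = 0.02133 × 347 = 7.402 L/h
At steady state Css = R₀ / CL = 321 / 7.402 = 43.37 mg/L

43.37 mg/L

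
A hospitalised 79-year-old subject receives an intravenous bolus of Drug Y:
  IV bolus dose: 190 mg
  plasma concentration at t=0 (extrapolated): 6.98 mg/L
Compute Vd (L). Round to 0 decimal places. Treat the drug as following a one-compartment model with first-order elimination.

27 L

Vd = Dose / C₀ = 190.0 / 6.98 = 27.22 L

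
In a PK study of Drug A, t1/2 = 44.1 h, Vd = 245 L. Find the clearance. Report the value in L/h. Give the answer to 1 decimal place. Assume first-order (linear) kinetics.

3.9 L/h

k = ln2 / t½ = 0.693147 / 44.1 = 0.01572 h⁻¹
CL = k × Vd = 0.01572 × 245 = 3.851 L/h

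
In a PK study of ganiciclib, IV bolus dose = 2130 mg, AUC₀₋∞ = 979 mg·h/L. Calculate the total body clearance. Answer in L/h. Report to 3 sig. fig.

CL = Dose / AUC = 2130 / 979 = 2.176 L/h

2.18 L/h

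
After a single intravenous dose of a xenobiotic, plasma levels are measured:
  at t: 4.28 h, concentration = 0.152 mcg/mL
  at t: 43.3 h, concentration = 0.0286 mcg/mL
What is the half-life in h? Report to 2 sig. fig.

16 h

k = ln(C₁/C₂) / (t₂ − t₁) = ln(0.152/0.0286) / (43.3 − 4.28)
  = 1.670 / 39.02 = 0.04280 h⁻¹
t½ = ln2 / k = 0.693147 / 0.04280 = 16.20 h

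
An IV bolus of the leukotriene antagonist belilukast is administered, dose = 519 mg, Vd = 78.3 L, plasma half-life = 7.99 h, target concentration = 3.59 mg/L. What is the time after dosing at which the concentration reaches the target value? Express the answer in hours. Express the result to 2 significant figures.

7.1 h

C₀ = Dose / Vd = 519.0 / 78.3 = 6.628 mg/L
k = ln2 / t½ = 0.693147 / 7.99 = 0.08675 h⁻¹
t = ln(C₀ / C) / k = ln(6.628 / 3.59) / 0.08675
  = ln(1.846) / 0.08675 = 0.6130 / 0.08675 = 7.066 h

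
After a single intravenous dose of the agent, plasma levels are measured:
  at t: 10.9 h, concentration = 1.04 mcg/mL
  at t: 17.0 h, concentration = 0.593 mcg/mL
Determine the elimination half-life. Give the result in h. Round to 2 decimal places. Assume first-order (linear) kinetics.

7.53 h

k = ln(C₁/C₂) / (t₂ − t₁) = ln(1.04/0.593) / (17.0 − 10.9)
  = 0.5618 / 6.100 = 0.09210 h⁻¹
t½ = ln2 / k = 0.693147 / 0.09210 = 7.526 h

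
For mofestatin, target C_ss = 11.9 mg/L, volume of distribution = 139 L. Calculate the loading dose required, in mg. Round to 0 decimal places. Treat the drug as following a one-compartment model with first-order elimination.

1654 mg

LD = Css × Vd = 11.9 × 139 = 1654 mg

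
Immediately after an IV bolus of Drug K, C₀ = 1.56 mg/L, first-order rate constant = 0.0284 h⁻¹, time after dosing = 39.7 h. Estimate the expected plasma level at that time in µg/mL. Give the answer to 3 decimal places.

C = C₀ · e^(−k·t) = 1.560 × e^(−0.02840 × 39.7)
  = 1.560 × 0.3238 = 0.5051 mg/L
(0.5051 mg/L = 0.5051 µg/mL)

0.505 µg/mL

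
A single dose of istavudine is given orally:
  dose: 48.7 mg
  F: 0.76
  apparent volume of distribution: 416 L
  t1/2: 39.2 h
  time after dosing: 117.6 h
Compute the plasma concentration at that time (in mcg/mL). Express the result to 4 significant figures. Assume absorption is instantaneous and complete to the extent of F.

Amount reaching circulation = F × Dose = 0.76 × 48.70 = 37.01 mg
C₀ = F·Dose / Vd = 37.01 / 416 = 0.08897 mg/L
k = ln2 / t½ = 0.693147 / 39.2 = 0.01768 h⁻¹
t / t½ = 117.6 / 39.2 = 3 half-lives
C = C₀ × (1/2)^3 = 0.08897 × 0.1250 = 0.01112 mg/L
(0.01112 mg/L = 0.01112 mcg/mL)

0.01112 mcg/mL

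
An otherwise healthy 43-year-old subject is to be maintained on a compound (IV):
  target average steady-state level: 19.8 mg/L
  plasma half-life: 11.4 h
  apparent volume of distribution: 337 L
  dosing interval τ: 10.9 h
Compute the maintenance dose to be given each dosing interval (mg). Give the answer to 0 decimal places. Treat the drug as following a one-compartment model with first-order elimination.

4422 mg

k = ln2 / t½ = 0.693147 / 11.4 = 0.06080 h⁻¹
CL = k × Vd = 0.06080 × 337 = 20.49 L/h
At steady state, Dose/τ = Css × CL.
Dose = Css × CL × τ = 19.8 × 20.49 × 10.9 = 4422 mg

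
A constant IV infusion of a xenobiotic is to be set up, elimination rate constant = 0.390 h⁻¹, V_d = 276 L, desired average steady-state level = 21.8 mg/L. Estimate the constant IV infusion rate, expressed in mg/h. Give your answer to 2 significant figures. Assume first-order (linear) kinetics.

2300 mg/h

CL = k × Vd = 0.3900 × 276 = 107.6 L/h
At steady state, infusion rate R₀ = Css × CL = 21.8 × 107.6 = 2346 mg/h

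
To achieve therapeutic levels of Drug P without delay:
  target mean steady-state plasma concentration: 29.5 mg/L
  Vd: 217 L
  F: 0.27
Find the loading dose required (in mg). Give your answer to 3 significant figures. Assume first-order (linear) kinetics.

23700 mg

LD = Css × Vd / F = 29.5 × 217 / 0.27 = 23710 mg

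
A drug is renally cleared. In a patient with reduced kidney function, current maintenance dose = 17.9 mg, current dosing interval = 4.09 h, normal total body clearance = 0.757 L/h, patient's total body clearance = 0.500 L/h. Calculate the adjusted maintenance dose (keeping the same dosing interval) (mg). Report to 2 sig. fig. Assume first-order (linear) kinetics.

12 mg

To keep the same average steady-state level, dosing rate must scale with clearance.
CL ratio = 0.500 / 0.757 = 0.6605
New dose (same interval) = 17.9 × 0.6605 = 11.82 mg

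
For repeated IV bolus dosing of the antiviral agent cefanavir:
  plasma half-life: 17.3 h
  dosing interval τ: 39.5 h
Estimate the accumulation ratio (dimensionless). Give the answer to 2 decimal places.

k = ln2 / t½ = 0.693147 / 17.3 = 0.04007 h⁻¹
e^(−kτ) = e^(−0.04007 × 39.5) = 0.2054
Accumulation ratio R = 1 / (1 − e^(−kτ)) = 1 / (1 − 0.2054) = 1.258

1.26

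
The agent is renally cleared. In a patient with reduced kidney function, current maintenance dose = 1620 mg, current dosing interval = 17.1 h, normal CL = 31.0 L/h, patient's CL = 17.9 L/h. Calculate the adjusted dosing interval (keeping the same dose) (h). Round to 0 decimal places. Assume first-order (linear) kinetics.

To keep the same average steady-state level, dosing rate must scale with clearance.
CL ratio = 17.9 / 31.0 = 0.5774
New interval (same dose) = 17.1 / 0.5774 = 29.62 h

30 h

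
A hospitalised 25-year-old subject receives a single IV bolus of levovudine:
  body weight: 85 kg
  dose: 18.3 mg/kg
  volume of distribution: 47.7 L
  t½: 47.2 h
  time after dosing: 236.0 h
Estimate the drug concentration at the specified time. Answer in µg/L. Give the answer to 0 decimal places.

Total dose = 18.3 × 85 = 1556 mg
C₀ = Dose / Vd = 1556 / 47.7 = 32.62 mg/L
k = ln2 / t½ = 0.693147 / 47.2 = 0.01469 h⁻¹
t / t½ = 236.0 / 47.2 = 5 half-lives
C = C₀ × (1/2)^5 = 32.62 × 0.03125 = 1.019 mg/L
Convert: 1.019 mg/L × 1000 = 1019 µg/L

1019 µg/L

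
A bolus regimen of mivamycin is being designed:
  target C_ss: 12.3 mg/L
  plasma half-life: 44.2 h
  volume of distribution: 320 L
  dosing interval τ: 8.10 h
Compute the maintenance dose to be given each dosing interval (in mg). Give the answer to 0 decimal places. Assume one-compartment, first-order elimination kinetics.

500 mg

k = ln2 / t½ = 0.693147 / 44.2 = 0.01568 h⁻¹
CL = k × Vd = 0.01568 × 320 = 5.018 L/h
At steady state, Dose/τ = Css × CL.
Dose = Css × CL × τ = 12.3 × 5.018 × 8.10 = 499.9 mg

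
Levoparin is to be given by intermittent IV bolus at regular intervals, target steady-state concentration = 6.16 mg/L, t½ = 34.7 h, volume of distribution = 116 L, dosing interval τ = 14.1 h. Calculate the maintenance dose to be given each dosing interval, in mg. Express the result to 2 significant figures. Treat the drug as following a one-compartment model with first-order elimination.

200 mg

k = ln2 / t½ = 0.693147 / 34.7 = 0.01998 h⁻¹
CL = k × Vd = 0.01998 × 116 = 2.318 L/h
At steady state, Dose/τ = Css × CL.
Dose = Css × CL × τ = 6.16 × 2.318 × 14.1 = 201.3 mg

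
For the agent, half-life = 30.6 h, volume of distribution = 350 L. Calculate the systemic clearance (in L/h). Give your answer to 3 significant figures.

7.93 L/h

k = ln2 / t½ = 0.693147 / 30.6 = 0.02265 h⁻¹
CL = k × Vd = 0.02265 × 350 = 7.928 L/h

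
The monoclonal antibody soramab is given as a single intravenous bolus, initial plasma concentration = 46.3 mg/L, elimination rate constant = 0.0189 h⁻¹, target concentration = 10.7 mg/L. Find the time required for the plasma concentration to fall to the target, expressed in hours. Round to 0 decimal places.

78 h

t = ln(C₀ / C) / k = ln(46.30 / 10.7) / 0.01890
  = ln(4.327) / 0.01890 = 1.465 / 0.01890 = 77.51 h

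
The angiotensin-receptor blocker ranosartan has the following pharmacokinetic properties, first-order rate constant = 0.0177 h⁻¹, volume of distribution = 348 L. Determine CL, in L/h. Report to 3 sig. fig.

6.16 L/h

CL = k × Vd = 0.0177 × 348 = 6.160 L/h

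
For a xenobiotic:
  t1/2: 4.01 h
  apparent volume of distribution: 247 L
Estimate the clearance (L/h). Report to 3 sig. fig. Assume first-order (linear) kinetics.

k = ln2 / t½ = 0.693147 / 4.01 = 0.1729 h⁻¹
CL = k × Vd = 0.1729 × 247 = 42.71 L/h

42.7 L/h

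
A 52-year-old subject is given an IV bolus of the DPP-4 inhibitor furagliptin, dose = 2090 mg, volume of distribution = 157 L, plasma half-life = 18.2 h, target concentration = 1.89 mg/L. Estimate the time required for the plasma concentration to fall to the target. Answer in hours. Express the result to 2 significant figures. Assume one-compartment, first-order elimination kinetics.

51 h

C₀ = Dose / Vd = 2090 / 157 = 13.31 mg/L
k = ln2 / t½ = 0.693147 / 18.2 = 0.03809 h⁻¹
t = ln(C₀ / C) / k = ln(13.31 / 1.89) / 0.03809
  = ln(7.042) / 0.03809 = 1.952 / 0.03809 = 51.25 h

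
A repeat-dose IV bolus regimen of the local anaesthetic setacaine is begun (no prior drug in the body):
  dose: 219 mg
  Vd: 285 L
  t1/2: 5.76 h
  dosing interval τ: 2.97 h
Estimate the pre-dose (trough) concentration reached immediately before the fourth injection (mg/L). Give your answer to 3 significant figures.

C₀ per dose = Dose / Vd = 219 / 285 = 0.7684 mg/L
k = ln2 / t½ = 0.693147 / 5.76 = 0.1203 h⁻¹
Fraction remaining after one interval: r = e^(−kτ) = e^(−0.1203 × 2.97) = 0.6996
Before dose 4, 3 doses have been given (aged 1τ, 2τ, 3τ).
C_trough = C₀ × (r + r² + … + r^3) = C₀ × r(1−r^3)/(1−r)
        = 0.7684 × 0.6996 × (1 − 0.3424) / (1 − 0.6996) = 1.177 mg/L

1.18 mg/L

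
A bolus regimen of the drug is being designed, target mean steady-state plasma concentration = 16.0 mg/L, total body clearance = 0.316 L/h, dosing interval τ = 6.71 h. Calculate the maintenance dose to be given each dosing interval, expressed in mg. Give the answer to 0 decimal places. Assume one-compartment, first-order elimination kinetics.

At steady state, Dose/τ = Css × CL.
Dose = Css × CL × τ = 16.0 × 0.3160 × 6.71 = 33.93 mg

34 mg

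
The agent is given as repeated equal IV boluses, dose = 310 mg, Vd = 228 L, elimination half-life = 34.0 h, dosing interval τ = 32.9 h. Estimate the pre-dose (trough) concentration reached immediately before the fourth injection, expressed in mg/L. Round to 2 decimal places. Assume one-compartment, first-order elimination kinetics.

1.23 mg/L

C₀ per dose = Dose / Vd = 310 / 228 = 1.360 mg/L
k = ln2 / t½ = 0.693147 / 34.0 = 0.02039 h⁻¹
Fraction remaining after one interval: r = e^(−kτ) = e^(−0.02039 × 32.9) = 0.5113
Before dose 4, 3 doses have been given (aged 1τ, 2τ, 3τ).
C_trough = C₀ × (r + r² + … + r^3) = C₀ × r(1−r^3)/(1−r)
        = 1.360 × 0.5113 × (1 − 0.1337) / (1 − 0.5113) = 1.233 mg/L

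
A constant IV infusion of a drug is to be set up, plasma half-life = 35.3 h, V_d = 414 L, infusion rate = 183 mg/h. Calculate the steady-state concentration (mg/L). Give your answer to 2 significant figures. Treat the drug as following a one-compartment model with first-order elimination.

k = ln2 / t½ = 0.693147 / 35.3 = 0.01964 h⁻¹
CL = k × Vd = 0.01964 × 414 = 8.131 L/h
At steady state Css = R₀ / CL = 183 / 8.131 = 22.51 mg/L

23 mg/L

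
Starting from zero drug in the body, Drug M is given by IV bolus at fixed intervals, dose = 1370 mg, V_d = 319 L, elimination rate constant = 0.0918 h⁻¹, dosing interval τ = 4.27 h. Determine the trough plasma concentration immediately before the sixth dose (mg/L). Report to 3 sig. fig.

C₀ per dose = Dose / Vd = 1370 / 319 = 4.295 mg/L
Fraction remaining after one interval: r = e^(−kτ) = e^(−0.09180 × 4.27) = 0.6757
Before dose 6, 5 doses have been given (aged 1τ, 2τ, 3τ, 4τ, 5τ).
C_trough = C₀ × (r + r² + … + r^5) = C₀ × r(1−r^5)/(1−r)
        = 4.295 × 0.6757 × (1 − 0.1409) / (1 − 0.6757) = 7.688 mg/L

7.69 mg/L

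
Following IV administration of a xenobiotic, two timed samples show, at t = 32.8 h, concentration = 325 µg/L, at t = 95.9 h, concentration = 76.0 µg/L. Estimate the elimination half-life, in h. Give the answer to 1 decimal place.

k = ln(C₁/C₂) / (t₂ − t₁) = ln(325/76.0) / (95.9 − 32.8)
  = 1.453 / 63.10 = 0.02303 h⁻¹
t½ = ln2 / k = 0.693147 / 0.02303 = 30.10 h

30.1 h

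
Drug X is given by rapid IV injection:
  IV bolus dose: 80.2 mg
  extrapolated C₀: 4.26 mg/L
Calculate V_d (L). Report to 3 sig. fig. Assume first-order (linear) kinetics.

18.8 L

Vd = Dose / C₀ = 80.20 / 4.26 = 18.83 L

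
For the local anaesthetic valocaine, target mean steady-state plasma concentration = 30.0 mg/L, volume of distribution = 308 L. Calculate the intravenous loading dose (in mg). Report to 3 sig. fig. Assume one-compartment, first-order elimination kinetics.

9240 mg

LD = Css × Vd = 30.0 × 308 = 9240 mg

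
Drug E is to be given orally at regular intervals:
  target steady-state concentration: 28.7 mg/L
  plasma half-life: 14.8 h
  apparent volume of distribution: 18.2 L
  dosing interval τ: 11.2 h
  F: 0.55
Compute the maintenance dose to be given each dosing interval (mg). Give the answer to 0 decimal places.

k = ln2 / t½ = 0.693147 / 14.8 = 0.04683 h⁻¹
CL = k × Vd = 0.04683 × 18.2 = 0.8523 L/h
At steady state, F × (Dose/τ) = Css × CL.
Dose = Css × CL × τ / F = 28.7 × 0.8523 × 11.2 / 0.55 = 498.1 mg

498 mg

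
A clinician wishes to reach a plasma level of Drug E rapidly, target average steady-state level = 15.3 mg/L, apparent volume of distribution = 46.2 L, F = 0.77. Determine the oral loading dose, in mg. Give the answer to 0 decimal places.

LD = Css × Vd / F = 15.3 × 46.2 / 0.77 = 918.0 mg

918 mg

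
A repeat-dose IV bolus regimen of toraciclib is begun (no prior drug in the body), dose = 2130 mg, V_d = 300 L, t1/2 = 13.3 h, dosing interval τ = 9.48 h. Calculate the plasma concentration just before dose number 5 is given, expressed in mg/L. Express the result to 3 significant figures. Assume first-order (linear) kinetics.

9.57 mg/L

C₀ per dose = Dose / Vd = 2130 / 300 = 7.100 mg/L
k = ln2 / t½ = 0.693147 / 13.3 = 0.05212 h⁻¹
Fraction remaining after one interval: r = e^(−kτ) = e^(−0.05212 × 9.48) = 0.6101
Before dose 5, 4 doses have been given (aged 1τ, 2τ, 3τ, 4τ).
C_trough = C₀ × (r + r² + … + r^4) = C₀ × r(1−r^4)/(1−r)
        = 7.100 × 0.6101 × (1 − 0.1385) / (1 − 0.6101) = 9.571 mg/L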